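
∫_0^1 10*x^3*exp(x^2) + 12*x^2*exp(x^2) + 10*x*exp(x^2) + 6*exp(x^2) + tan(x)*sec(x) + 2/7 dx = -5/7 + sec(1) + 11*E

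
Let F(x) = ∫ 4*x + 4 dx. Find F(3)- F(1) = 24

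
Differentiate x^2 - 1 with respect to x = 2*x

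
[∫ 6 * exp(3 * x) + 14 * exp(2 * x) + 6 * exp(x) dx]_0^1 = -18 - 2*E + (1 + E)^2 + 2*(1 + E)^3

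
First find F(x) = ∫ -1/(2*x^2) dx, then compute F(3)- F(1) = -1/3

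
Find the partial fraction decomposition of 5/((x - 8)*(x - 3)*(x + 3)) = 5/(66*(x + 3)) - 1/(6*(x - 3)) + 1/(11*(x - 8))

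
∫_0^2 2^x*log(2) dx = 3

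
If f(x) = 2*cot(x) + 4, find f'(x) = -2/sin(x)^2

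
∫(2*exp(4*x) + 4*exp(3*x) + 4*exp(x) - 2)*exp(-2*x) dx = (exp(2*x) + 2*exp(x) - 1)^2*exp(-2*x) + C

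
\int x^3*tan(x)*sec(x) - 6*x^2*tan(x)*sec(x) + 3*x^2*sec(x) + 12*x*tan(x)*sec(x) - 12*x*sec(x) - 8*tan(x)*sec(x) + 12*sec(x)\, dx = (x - 2)^3*sec(x) + C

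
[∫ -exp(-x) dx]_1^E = -exp(-1) + exp(-E)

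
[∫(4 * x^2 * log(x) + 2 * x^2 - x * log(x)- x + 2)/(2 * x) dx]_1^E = -E/2 + 1 + exp(2)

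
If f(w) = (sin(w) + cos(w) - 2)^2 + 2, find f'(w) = 2*cos(2*w) - 4*sqrt(2)*cos(w + pi/4)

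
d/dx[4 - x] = -1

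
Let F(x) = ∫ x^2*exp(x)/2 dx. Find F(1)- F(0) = -1 + E/2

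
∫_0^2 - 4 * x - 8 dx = -24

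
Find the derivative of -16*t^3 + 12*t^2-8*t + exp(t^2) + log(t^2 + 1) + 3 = (-48*t^4 + 2*t^3*exp(t^2) + 24*t^3 - 56*t^2 + 2*t*exp(t^2) + 26*t - 8)/(t^2 + 1)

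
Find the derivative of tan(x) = cos(x)^(-2)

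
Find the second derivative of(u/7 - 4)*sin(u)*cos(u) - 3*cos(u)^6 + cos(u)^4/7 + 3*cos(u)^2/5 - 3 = -2*u*sin(2*u)/7 - 45*(1 - cos(2*u))^3/4 + 311*(1 - cos(2*u))^2/7 + 9*(cos(2*u) + 1)^3/4 + 8*sin(2*u) + 1493*cos(2*u)/35 - 309/7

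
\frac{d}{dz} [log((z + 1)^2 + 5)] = (2*z + 2)/(z^2 + 2*z + 6)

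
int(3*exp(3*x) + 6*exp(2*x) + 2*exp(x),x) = (exp(x) + 1)^3 - exp(x) + C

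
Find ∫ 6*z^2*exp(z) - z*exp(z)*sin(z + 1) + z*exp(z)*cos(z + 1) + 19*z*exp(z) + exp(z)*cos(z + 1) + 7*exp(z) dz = z*(6*z + cos(z + 1) + 7)*exp(z) + C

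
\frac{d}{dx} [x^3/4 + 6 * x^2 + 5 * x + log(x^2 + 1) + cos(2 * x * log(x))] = (3*x^4 + 48*x^3 - 8*x^2*log(x)*sin(2*x*log(x)) - 8*x^2*sin(2*x*log(x)) + 23*x^2 + 56*x - 8*log(x)*sin(2*x*log(x)) - 8*sin(2*x*log(x)) + 20)/(4*x^2 + 4)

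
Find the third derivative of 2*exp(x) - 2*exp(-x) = (2*exp(2*x) + 2)*exp(-x)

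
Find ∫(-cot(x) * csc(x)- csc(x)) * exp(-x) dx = exp(-x)*csc(x) + C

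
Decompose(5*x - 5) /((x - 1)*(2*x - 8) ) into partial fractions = 5/(2*(x - 4))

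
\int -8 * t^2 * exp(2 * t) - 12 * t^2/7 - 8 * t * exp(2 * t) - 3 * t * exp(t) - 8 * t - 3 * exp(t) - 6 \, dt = t*(-4*t^2 - 28*t*exp(2*t) - 28*t - 21*exp(t) - 42)/7 + C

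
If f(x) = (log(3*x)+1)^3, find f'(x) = (3*log(x)^2 + 6*log(x) + 6*log(3)*log(x) + 3 + 3*log(3)^2 + 6*log(3))/x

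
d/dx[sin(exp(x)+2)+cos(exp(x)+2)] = sqrt(2)*exp(x)*cos(exp(x) + pi/4 + 2)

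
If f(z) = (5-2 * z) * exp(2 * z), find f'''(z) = -16*z*exp(2*z) + 16*exp(2*z)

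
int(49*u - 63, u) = 49*u^2/2 - 63*u + C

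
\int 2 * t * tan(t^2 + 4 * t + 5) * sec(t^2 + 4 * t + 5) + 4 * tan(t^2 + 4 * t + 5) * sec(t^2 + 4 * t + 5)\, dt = sec((t + 2)^2 + 1) + C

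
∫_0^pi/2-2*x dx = -pi^2/4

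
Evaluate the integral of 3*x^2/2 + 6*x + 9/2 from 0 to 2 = 25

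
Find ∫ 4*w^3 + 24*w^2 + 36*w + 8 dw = w^4 + 8*w^3 + 18*w^2 + 8*w + C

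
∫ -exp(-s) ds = exp(-s) + C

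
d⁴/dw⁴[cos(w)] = cos(w)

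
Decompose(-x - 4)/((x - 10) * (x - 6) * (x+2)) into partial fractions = -1/(48*(x + 2)) + 5/(16*(x - 6)) - 7/(24*(x - 10))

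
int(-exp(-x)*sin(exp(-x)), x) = -cos(exp(-x)) + C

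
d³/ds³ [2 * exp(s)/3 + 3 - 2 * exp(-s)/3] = (2*exp(2*s) + 2)*exp(-s)/3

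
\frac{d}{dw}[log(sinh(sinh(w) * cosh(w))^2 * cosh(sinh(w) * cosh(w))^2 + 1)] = -(sinh(2*w - 2*sinh(2*w)) - sinh(2*w + 2*sinh(2*w)))/(4*(cosh(2*sinh(2*w))/8 + 7/8))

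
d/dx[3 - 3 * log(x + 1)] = -3/(x + 1)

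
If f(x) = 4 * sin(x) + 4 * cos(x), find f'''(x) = 4*sin(x) - 4*cos(x)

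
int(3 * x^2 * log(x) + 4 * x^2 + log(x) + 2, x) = x*(x^2 + 1)*(log(x) + 1) + C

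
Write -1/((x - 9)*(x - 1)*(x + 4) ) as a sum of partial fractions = -1/(65*(x + 4)) + 1/(40*(x - 1)) - 1/(104*(x - 9))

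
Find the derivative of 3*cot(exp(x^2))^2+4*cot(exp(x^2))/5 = -4*x*(2/5 + 3*cos(exp(x^2))/sin(exp(x^2)))*exp(x^2)/sin(exp(x^2))^2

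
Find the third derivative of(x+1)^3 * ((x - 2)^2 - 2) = 60*x^2 - 24*x - 42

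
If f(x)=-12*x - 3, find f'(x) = -12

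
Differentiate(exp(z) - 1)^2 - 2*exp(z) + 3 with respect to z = 2*exp(2*z) - 4*exp(z)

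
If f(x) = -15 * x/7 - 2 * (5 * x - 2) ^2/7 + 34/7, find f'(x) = 25/7 - 100*x/7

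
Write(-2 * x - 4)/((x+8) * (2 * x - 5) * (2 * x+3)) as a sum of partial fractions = 1/(52*(2*x + 3)) - 3/(28*(2*x - 5)) + 4/(91*(x + 8))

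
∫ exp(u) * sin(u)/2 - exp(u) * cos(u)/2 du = -exp(u)*cos(u)/2 + C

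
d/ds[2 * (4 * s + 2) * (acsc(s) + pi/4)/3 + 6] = (8*s^2*sqrt(1 - 1/s^2)*acsc(s) + 2*pi*s^2*sqrt(1 - 1/s^2) - 8*s - 4)/(3*s^2*sqrt(1 - 1/s^2))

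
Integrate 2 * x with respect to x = x^2 + C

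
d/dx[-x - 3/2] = -1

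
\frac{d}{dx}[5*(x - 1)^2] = 10*x - 10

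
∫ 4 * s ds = 2*s^2 + C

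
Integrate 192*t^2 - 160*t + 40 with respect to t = 64*t^3 - 80*t^2 + 40*t + C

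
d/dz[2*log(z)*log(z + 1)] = (2*z*log(z) + 2*z*log(z + 1) + 2*log(z + 1))/(z^2 + z)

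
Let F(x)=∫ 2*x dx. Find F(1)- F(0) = 1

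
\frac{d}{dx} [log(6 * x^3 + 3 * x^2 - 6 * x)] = (6*x^2 + 2*x - 2)/(2*x^3 + x^2 - 2*x)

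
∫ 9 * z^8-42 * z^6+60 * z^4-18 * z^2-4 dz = z^9 - 6*z^7 + 12*z^5 - 6*z^3 - 4*z + C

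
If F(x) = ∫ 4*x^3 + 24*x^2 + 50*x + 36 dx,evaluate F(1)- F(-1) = 88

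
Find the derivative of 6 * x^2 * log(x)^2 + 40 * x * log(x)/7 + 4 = 12*x*log(x)^2 + 12*x*log(x) + 40*log(x)/7 + 40/7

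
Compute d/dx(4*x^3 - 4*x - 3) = 12*x^2 - 4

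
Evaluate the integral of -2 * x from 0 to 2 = -4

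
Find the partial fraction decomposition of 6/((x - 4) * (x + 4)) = -3/(4*(x + 4)) + 3/(4*(x - 4))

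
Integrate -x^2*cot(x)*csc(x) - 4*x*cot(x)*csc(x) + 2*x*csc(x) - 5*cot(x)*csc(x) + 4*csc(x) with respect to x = ((x + 2)^2 + 1)*csc(x) + C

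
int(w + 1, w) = w^2/2 + w + C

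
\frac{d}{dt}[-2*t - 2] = -2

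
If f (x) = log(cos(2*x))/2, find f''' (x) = -8*sin(2*x)/cos(2*x)^3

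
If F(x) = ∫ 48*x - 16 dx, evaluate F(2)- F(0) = 64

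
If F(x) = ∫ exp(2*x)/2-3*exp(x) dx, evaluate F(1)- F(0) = -25/4 + (-3 + E/2)^2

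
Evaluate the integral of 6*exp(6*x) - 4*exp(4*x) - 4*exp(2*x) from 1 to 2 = -exp(8) - exp(6) - exp(4) + 2*exp(2) + exp(12)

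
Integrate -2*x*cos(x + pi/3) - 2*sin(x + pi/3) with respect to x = -2*x*sin(x + pi/3) + C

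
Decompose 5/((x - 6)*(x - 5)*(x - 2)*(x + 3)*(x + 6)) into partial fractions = 5/(3168*(x + 6)) - 1/(216*(x + 3)) + 1/(96*(x - 2)) - 5/(264*(x - 5)) + 5/(432*(x - 6))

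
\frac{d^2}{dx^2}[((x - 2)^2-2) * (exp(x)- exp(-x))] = (x^2*exp(2*x) - x^2 + 8*x - 4*exp(2*x) - 12)*exp(-x)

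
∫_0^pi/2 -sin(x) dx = -1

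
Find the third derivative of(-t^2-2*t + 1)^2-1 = 24*t + 24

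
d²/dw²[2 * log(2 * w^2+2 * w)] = (-4*w^2 - 4*w - 2)/(w^4 + 2*w^3 + w^2)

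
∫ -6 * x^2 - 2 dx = -2*x^3 - 2*x + C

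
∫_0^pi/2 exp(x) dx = -1 + exp(pi/2)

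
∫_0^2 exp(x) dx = -1 + exp(2)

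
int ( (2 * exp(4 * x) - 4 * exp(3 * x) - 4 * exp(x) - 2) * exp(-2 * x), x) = (-exp(2*x) + 2*exp(x) + 1)^2*exp(-2*x) + C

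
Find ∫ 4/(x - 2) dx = 4*log(x - 2) + C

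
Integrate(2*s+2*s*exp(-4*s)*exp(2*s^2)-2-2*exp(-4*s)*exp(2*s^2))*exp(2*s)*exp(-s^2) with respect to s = 2*sinh(s*(s - 2)) + C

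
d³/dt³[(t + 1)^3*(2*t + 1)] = 48*t + 42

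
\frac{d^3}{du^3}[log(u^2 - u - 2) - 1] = (4*u^3 - 6*u^2 + 30*u - 14)/(u^6 - 3*u^5 - 3*u^4 + 11*u^3 + 6*u^2 - 12*u - 8)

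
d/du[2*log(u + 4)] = 2/(u + 4)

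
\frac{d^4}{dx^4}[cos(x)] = cos(x)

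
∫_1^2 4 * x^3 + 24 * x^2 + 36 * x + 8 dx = 133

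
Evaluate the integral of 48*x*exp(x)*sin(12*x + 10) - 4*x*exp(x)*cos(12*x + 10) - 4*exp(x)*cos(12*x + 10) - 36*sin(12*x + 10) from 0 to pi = -4*pi*exp(pi)*cos(10)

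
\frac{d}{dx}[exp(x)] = exp(x)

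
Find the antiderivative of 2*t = t^2 + C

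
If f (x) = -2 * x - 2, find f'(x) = -2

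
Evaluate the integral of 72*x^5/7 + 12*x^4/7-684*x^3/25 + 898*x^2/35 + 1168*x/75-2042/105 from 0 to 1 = -1381/175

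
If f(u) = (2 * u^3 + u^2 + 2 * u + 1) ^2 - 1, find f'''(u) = 480*u^3 + 240*u^2 + 216*u + 48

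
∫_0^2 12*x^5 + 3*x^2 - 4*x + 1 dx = 130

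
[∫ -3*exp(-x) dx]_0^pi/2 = -3 + 3*exp(-pi/2)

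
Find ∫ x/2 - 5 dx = x^2/4 - 5*x + C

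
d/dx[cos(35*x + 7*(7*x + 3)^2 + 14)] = -7*(98*x + 47)*sin(7*(49*x^2 + 47*x + 11))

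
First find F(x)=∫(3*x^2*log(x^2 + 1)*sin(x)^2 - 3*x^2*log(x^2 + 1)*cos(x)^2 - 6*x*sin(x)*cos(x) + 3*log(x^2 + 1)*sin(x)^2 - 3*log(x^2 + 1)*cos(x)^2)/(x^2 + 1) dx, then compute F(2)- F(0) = -3*log(5)*sin(4)/2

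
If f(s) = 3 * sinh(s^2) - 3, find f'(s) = 6*s*cosh(s^2)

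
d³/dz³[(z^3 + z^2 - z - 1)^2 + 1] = 120*z^3 + 120*z^2 - 24*z - 24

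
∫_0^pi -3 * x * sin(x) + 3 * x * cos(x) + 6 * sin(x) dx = 6 - 3*pi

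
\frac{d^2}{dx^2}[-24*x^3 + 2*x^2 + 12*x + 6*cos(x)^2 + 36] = -144*x + 24*sin(x)^2 - 8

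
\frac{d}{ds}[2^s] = 2^s*log(2)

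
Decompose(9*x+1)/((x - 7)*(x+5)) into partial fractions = 11/(3*(x + 5)) + 16/(3*(x - 7))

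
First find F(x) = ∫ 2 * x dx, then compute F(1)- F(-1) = 0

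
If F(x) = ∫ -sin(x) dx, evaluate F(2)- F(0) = -1 + cos(2)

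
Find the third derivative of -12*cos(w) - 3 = -12*sin(w)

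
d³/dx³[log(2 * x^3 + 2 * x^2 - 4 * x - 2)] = (6*x^6 + 12*x^5 + 24*x^4 + 34*x^3 + 54*x^2 + 24*x - 22)/(x^9 + 3*x^8 - 3*x^7 - 14*x^6 + 21*x^4 + 7*x^3 - 9*x^2 - 6*x - 1)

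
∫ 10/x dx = 10*log(x) + C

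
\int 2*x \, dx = x^2 + C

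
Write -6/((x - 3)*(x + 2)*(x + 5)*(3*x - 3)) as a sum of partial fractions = 1/(72*(x + 5)) - 2/(45*(x + 2)) + 1/(18*(x - 1)) - 1/(40*(x - 3))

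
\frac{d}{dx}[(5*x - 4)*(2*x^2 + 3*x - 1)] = 30*x^2 + 14*x - 17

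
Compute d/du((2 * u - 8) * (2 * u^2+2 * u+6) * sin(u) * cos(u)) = 4*u^3*cos(2*u) + 6*u^2*sin(2*u) - 12*u^2*cos(2*u) - 12*u*sin(2*u) - 4*u*cos(2*u) - 2*sin(2*u) - 48*cos(2*u)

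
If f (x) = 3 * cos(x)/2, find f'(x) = -3*sin(x)/2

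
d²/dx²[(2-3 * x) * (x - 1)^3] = -36*x^2 + 66*x - 30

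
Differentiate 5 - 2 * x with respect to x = -2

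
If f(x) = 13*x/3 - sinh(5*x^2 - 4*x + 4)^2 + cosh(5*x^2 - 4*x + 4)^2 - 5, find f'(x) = 13/3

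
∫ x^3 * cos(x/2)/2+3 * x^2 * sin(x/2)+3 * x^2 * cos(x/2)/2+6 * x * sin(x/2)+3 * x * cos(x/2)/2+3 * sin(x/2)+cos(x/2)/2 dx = (x + 1)^3*sin(x/2) + C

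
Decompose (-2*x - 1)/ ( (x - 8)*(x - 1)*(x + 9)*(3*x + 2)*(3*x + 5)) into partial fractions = -21/(5104*(3*x + 5)) + 3/(3250*(3*x + 2)) + 1/(5500*(x + 9)) + 3/(2800*(x - 1)) - 1/(5278*(x - 8))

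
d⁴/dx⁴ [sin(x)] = sin(x)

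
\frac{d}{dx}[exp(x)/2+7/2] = exp(x)/2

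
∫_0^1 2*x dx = 1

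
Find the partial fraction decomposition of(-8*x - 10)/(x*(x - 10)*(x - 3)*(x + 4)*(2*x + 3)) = -32/(3105*(2*x + 3)) + 11/(980*(x + 4)) + 34/(1323*(x - 3)) - 9/(2254*(x - 10)) - 1/(36*x)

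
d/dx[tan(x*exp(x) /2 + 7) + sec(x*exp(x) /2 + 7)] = x*exp(x)*tan(x*exp(x)/2 + 7)^2/2 + x*exp(x)*tan(x*exp(x)/2 + 7)*sec(x*exp(x)/2 + 7)/2 + x*exp(x)/2 + exp(x)*tan(x*exp(x)/2 + 7)^2/2 + exp(x)*tan(x*exp(x)/2 + 7)*sec(x*exp(x)/2 + 7)/2 + exp(x)/2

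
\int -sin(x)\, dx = cos(x) + C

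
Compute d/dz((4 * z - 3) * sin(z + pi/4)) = 4*z*cos(z + pi/4) + 4*sin(z + pi/4) - 3*cos(z + pi/4)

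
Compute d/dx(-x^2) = -2*x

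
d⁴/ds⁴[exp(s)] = exp(s)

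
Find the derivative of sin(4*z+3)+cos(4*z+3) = -4*sin(4*z + 3) + 4*cos(4*z + 3)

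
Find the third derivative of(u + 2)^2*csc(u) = (u^2*cos(u)/sin(u) - 6*u^2*cos(u)/sin(u)^3 - 6*u + 4*u*cos(u)/sin(u) + 12*u/sin(u)^2 - 24*u*cos(u)/sin(u)^3 - 12 - 2*cos(u)/sin(u) + 24/sin(u)^2 - 24*cos(u)/sin(u)^3)/sin(u)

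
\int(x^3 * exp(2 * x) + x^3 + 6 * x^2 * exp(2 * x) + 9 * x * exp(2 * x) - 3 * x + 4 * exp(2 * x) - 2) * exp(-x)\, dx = 2*(x + 1)^3*sinh(x) + C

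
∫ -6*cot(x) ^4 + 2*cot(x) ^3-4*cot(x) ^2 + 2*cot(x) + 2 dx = (2*cot(x)^2 - cot(x) - 2)*cot(x) + C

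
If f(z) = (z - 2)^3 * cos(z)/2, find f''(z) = -z^3*cos(z)/2 - 3*z^2*sin(z) + 3*z^2*cos(z) + 12*z*sin(z) - 3*z*cos(z) - 12*sin(z) - 2*cos(z)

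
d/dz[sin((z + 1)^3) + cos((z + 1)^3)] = -3*z^2*sin(z^3 + 3*z^2 + 3*z + 1) + 3*z^2*cos(z^3 + 3*z^2 + 3*z + 1) - 6*z*sin(z^3 + 3*z^2 + 3*z + 1) + 6*z*cos(z^3 + 3*z^2 + 3*z + 1) - 3*sin(z^3 + 3*z^2 + 3*z + 1) + 3*cos(z^3 + 3*z^2 + 3*z + 1)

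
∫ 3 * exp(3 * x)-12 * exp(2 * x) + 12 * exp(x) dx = (exp(x) - 2)^3 + C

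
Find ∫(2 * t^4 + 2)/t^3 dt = (t^4 - 1)/t^2 + C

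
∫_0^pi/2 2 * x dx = pi^2/4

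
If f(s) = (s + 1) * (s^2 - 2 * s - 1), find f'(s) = 3*s^2 - 2*s - 3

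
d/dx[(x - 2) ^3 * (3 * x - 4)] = 12*x^3 - 66*x^2 + 120*x - 72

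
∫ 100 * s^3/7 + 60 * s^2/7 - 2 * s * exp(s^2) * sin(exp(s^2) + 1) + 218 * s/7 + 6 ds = 25*s^4/7 + 20*s^3/7 + 109*s^2/7 + 6*s + cos(exp(s^2) + 1) + C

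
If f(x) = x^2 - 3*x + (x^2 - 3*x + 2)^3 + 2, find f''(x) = 30*x^4 - 180*x^3 + 396*x^2 - 378*x + 134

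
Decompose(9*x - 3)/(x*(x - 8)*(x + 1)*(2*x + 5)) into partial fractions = 68/(105*(2*x + 5)) - 4/(9*(x + 1)) + 23/(504*(x - 8)) + 3/(40*x)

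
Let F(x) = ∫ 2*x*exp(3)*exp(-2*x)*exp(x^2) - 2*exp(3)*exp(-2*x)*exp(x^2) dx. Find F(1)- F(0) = -exp(3) + exp(2)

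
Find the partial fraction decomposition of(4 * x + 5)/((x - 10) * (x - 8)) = -37/(2*(x - 8)) + 45/(2*(x - 10))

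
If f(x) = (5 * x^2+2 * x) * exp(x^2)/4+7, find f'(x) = 5*x^3*exp(x^2)/2 + x^2*exp(x^2) + 5*x*exp(x^2)/2 + exp(x^2)/2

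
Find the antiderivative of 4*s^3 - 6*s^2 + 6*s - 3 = s^4 - 2*s^3 + 3*s^2 - 3*s + C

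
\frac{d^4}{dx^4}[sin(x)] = sin(x)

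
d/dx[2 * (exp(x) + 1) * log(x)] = (2*x*exp(x)*log(x) + 2*exp(x) + 2)/x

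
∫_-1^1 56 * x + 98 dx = 196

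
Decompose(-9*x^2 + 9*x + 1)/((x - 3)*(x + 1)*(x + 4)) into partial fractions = -179/(21*(x + 4)) + 17/(12*(x + 1)) - 53/(28*(x - 3))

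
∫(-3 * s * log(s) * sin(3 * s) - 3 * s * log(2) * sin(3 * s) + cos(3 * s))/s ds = log(2*s)*cos(3*s) + C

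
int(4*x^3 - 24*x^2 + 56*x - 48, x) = x^4 - 8*x^3 + 28*x^2 - 48*x + C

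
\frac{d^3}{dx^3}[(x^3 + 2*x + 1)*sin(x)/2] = -x^3*cos(x)/2 - 9*x^2*sin(x)/2 + 8*x*cos(x) - cos(x)/2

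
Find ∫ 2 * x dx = x^2 + C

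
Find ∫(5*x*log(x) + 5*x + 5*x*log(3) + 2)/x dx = (5*x + 2)*log(3*x) + C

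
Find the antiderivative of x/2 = x^2/4 + C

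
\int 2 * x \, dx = x^2 + C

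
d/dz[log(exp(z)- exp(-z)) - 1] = (exp(2*z) + 1)/(exp(2*z) - 1)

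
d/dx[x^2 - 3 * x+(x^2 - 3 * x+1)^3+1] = 6*x^5 - 45*x^4 + 120*x^3 - 135*x^2 + 62*x - 12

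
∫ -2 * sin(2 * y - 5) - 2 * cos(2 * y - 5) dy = -sin(2*y - 5) + cos(2*y - 5) + C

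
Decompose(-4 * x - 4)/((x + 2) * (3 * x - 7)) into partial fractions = -40/(13*(3*x - 7)) - 4/(13*(x + 2))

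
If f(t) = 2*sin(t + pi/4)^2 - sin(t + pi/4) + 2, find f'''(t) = -8*cos(2*t) + cos(t + pi/4)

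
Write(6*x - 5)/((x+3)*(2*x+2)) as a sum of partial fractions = 23/(4*(x + 3)) - 11/(4*(x + 1))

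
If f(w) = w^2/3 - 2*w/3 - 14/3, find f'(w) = 2*w/3 - 2/3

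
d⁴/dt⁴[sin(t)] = sin(t)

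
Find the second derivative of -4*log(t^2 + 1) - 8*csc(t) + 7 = 8*(t^4/sin(t) - 2*t^4/sin(t)^3 + t^2 + 2*t^2/sin(t) - 4*t^2/sin(t)^3 - 1 + 1/sin(t) - 2/sin(t)^3)/(t^4 + 2*t^2 + 1)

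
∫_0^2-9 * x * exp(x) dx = -9*exp(2) - 9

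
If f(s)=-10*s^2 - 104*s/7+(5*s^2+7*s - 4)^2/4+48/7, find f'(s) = 25*s^3 + 105*s^2/2 - 31*s/2 - 202/7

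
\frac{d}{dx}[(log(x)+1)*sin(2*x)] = (2*x*log(x)*cos(2*x) + 2*x*cos(2*x) + sin(2*x))/x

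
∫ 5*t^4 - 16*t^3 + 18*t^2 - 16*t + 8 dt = t^5 - 4*t^4 + 6*t^3 - 8*t^2 + 8*t + C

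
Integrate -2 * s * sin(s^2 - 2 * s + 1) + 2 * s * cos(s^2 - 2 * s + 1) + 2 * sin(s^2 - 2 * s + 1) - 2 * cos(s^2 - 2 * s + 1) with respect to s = sin((s - 1)^2) + cos((s - 1)^2) + C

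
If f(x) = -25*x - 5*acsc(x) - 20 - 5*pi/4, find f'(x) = (-25*x^2*sqrt(1 - 1/x^2) + 5)/(x^2*sqrt(1 - 1/x^2))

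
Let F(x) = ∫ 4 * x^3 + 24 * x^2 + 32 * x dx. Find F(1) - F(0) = 25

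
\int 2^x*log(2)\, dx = 2^x + C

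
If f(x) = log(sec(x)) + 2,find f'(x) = tan(x)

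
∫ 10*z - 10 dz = 5*z^2 - 10*z + C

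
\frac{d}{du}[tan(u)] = cos(u)^(-2)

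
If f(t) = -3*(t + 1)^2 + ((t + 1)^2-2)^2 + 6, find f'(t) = 4*t^3 + 12*t^2 - 2*t - 10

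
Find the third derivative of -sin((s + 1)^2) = 8*s^3*cos(s^2 + 2*s + 1) + 24*s^2*cos(s^2 + 2*s + 1) + 12*s*sin(s^2 + 2*s + 1) + 24*s*cos(s^2 + 2*s + 1) + 12*sin(s^2 + 2*s + 1) + 8*cos(s^2 + 2*s + 1)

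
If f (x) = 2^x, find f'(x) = 2^x*log(2)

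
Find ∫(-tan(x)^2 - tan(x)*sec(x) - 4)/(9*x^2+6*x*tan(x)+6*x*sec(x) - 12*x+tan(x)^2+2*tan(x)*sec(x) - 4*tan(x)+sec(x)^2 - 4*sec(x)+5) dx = acot(3*x + tan(x) + sec(x) - 2) + C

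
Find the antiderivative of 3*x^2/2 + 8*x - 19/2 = x^3/2 + 4*x^2 - 19*x/2 + C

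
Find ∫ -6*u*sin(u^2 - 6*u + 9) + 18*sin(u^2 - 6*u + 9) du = 3*cos((u - 3)^2) + C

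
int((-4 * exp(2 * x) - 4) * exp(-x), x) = -8*sinh(x) + C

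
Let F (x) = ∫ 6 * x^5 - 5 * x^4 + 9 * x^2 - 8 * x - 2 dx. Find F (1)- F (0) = -3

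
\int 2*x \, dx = x^2 + C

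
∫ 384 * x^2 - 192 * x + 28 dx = 128*x^3 - 96*x^2 + 28*x + C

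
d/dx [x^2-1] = 2*x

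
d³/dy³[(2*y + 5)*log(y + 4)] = (-2*y - 14)/(y^3 + 12*y^2 + 48*y + 64)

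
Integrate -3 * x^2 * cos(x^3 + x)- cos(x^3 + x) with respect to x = -sin(x^3 + x) + C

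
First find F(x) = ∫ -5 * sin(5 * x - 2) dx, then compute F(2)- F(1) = cos(8) - cos(3)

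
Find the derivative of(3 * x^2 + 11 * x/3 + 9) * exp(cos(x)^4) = E*(-3*x^2*sin(2*x) - 3*x^2*sin(4*x)/2 - 11*x*sin(2*x)/3 - 11*x*sin(4*x)/6 + 6*x - 9*sin(2*x) - 9*sin(4*x)/2 + 11/3)*exp((1 - cos(2*x))^2/4)*exp(cos(2*x) - 1)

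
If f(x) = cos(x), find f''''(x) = cos(x)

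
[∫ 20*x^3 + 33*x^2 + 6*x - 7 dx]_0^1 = 12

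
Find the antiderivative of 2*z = z^2 + C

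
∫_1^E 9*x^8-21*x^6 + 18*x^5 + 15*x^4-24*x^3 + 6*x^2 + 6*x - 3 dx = -1 + (-E + 1 + exp(3))^3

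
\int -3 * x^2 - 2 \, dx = -x^3 - 2*x + C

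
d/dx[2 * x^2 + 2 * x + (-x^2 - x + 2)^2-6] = 4*x^3 + 6*x^2 - 2*x - 2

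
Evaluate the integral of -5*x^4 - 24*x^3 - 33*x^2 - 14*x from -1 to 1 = -24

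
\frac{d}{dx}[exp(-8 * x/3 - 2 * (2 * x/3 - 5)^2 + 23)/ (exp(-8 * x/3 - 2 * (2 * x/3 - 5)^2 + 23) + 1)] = (-16*x*exp(32*x^2/9 - 128*x/3 + 27) + 96*exp(32*x^2/9 - 128*x/3 + 27))/(9*exp(-32*x)*exp(8*x^2/3) + 18*exp(27)*exp(-128*x/3)*exp(32*x^2/9) + 9*exp(54)*exp(-160*x/3)*exp(40*x^2/9))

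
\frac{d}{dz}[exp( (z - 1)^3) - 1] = 3*z^2*exp(z^3 - 3*z^2 + 3*z - 1) - 6*z*exp(z^3 - 3*z^2 + 3*z - 1) + 3*exp(z^3 - 3*z^2 + 3*z - 1)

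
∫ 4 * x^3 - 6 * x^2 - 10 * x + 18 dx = x^4 - 2*x^3 - 5*x^2 + 18*x + C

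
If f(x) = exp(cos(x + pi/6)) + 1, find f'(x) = -exp(cos(x + pi/6))*sin(x + pi/6)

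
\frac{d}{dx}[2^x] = 2^x*log(2)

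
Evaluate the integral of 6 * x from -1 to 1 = 0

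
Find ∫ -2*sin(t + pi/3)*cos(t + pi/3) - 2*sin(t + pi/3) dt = (cos(t + pi/3) + 1)^2 + C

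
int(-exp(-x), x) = exp(-x) + C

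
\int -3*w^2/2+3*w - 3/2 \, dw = -w^3/2 + 3*w^2/2 - 3*w/2 + C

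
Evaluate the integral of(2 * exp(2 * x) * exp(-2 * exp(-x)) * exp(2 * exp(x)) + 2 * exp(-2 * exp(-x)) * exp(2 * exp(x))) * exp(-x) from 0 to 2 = -1 + exp(-2*exp(-2) + 2*exp(2))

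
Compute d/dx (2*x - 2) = 2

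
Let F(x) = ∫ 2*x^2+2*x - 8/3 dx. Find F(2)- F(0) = 4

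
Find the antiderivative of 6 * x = 3*x^2 + C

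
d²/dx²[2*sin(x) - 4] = -2*sin(x)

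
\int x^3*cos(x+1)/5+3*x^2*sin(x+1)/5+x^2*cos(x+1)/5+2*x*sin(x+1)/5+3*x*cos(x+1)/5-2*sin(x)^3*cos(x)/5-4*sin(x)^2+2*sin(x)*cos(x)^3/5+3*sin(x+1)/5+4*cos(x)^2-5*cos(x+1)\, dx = (x^3 + x^2 + 3*x - 25)*sin(x + 1)/5 + 2*sin(2*x) - cos(4*x)/40 + C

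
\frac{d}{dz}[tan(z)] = cos(z)^(-2)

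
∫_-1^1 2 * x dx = 0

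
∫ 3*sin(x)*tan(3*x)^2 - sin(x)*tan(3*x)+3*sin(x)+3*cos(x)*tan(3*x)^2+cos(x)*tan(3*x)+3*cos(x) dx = sqrt(2)*sin(x + pi/4)*tan(3*x) + C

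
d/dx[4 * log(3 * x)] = 4/x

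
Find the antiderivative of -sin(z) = cos(z) + C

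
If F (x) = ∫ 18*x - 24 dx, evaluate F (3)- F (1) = 24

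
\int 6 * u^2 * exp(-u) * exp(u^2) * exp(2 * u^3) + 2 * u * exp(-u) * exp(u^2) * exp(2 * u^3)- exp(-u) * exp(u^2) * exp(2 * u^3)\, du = exp(u*(2*u^2 + u - 1)) + C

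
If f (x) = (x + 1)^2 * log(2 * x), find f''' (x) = (2*x^2 - 2*x + 2)/x^3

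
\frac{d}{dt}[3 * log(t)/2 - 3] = 3/(2*t)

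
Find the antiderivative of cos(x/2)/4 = sin(x/2)/2 + C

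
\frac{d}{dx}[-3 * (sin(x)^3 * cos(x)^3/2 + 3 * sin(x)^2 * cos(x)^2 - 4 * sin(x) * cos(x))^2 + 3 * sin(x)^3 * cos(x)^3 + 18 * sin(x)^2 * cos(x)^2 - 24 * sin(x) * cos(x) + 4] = 3*(-3*sin(x)^9*cos(x) - 30*sin(x)^8 + 6*sin(x)^7*cos(x) + 60*sin(x)^6 + 37*sin(x)^5*cos(x) - 180*sin(x)^4 - 40*sin(x)^3*cos(x) + 150*sin(x)^2 - 40*sin(x)*cos(x) - 16)*sin(x + pi/4)*cos(x + pi/4)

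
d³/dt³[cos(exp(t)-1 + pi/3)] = exp(3*t)*sin(exp(t) - 1 + pi/3) - 3*exp(2*t)*cos(exp(t) - 1 + pi/3) - exp(t)*sin(exp(t) - 1 + pi/3)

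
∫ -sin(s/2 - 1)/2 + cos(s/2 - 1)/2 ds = sqrt(2)*cos(-s/2 + pi/4 + 1) + C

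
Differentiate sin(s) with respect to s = cos(s)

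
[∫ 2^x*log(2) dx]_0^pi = -1 + 2^pi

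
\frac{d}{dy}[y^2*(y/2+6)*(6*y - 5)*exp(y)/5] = 3*y^4*exp(y)/5 + 91*y^3*exp(y)/10 + 141*y^2*exp(y)/10 - 12*y*exp(y)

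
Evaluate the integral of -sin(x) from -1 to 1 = 0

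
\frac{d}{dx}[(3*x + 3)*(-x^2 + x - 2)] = -9*x^2 - 3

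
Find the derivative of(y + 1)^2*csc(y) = (-y^2*cos(y)/sin(y) + 2*y - 2*y*cos(y)/sin(y) + 2 - cos(y)/sin(y))/sin(y)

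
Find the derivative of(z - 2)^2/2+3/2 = z - 2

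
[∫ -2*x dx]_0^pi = -pi^2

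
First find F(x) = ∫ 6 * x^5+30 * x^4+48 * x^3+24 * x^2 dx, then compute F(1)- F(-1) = 28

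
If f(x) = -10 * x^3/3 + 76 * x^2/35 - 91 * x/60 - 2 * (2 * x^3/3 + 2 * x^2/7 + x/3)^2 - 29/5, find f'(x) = -16*x^5/3 - 80*x^4/21 - 1856*x^3/441 - 78*x^2/7 + 1228*x/315 - 91/60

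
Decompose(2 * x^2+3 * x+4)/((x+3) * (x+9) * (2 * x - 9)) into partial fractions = 232/(405*(2*x - 9)) + 139/(162*(x + 9)) - 13/(90*(x + 3))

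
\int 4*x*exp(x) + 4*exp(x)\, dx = 4*x*exp(x) + C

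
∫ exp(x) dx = exp(x) + C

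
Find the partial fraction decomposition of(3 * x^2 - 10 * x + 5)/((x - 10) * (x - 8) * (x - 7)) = 82/(3*(x - 7)) - 117/(2*(x - 8)) + 205/(6*(x - 10))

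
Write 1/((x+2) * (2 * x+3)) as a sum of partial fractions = 2/(2*x + 3) - 1/(x + 2)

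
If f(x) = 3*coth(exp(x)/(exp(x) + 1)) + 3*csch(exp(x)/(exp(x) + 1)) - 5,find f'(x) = -3*(cosh(exp(x)/(exp(x) + 1)) + 1)*exp(x)/((exp(x) + 1)^2*sinh(exp(x)/(exp(x) + 1))^2)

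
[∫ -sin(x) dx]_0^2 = -1 + cos(2)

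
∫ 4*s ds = 2*s^2 + C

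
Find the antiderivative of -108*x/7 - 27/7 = -54*x^2/7 - 27*x/7 + C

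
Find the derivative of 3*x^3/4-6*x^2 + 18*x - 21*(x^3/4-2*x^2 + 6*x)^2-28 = -63*x^5/8 + 105*x^4 - 588*x^3 + 6057*x^2/4 - 1524*x + 18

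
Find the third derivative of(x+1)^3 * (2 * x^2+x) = 120*x^2 + 168*x + 54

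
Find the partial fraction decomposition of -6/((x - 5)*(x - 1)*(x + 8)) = -2/(39*(x + 8)) + 1/(6*(x - 1)) - 3/(26*(x - 5))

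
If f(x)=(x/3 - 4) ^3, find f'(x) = x^2/9 - 8*x/3 + 16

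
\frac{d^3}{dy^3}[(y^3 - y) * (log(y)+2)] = (6*y^2*log(y) + 23*y^2 + 1)/y^2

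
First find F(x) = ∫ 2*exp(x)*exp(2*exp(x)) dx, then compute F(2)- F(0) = -exp(2) + exp(2*exp(2))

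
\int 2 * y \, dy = y^2 + C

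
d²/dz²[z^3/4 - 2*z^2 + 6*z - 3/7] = 3*z/2 - 4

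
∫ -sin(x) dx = cos(x) + C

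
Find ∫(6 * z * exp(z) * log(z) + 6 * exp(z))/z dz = 6*exp(z)*log(z) + C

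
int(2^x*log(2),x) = 2^x + C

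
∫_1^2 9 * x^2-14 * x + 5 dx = 5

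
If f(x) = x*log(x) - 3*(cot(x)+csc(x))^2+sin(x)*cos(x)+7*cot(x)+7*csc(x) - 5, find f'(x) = log(x) - 2*sin(x)^2 + 2 - 6/sin(x) - 7*cos(x)/sin(x)^2 - 7/sin(x)^2 + 12*cos(x)/sin(x)^3 + 12/sin(x)^3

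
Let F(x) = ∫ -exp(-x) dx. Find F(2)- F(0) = -1 + exp(-2)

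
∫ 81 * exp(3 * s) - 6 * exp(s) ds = (27*exp(2*s) - 6)*exp(s) + C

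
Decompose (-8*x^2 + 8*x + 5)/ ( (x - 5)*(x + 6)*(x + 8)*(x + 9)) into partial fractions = 715/(42*(x + 9)) - 571/(26*(x + 8)) + 331/(66*(x + 6)) - 155/(2002*(x - 5))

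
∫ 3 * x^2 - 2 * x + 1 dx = x^3 - x^2 + x + C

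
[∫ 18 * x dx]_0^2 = 36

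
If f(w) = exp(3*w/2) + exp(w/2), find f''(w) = 9*exp(3*w/2)/4 + exp(w/2)/4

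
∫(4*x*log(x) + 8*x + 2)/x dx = 2*(2*x + 1)*(log(x) + 1) + C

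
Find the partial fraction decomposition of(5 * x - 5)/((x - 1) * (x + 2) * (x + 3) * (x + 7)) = 1/(4*(x + 7)) - 5/(4*(x + 3)) + 1/(x + 2)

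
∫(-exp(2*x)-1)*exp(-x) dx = -2*sinh(x) + C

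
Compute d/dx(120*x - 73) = 120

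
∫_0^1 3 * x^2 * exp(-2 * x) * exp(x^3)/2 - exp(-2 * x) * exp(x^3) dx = -1/2 + exp(-1)/2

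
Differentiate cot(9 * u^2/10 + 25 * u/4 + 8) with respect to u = -(36*u + 125)/(20*sin(9*u^2/10 + 25*u/4 + 8)^2)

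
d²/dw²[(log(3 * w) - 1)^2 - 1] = (-2*log(w) - 2*log(3) + 4)/w^2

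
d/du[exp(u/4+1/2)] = exp(u/4 + 1/2)/4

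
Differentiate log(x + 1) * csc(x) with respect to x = (-x*log(x + 1)*cot(x)*csc(x) - log(x + 1)*cot(x)*csc(x) + csc(x))/(x + 1)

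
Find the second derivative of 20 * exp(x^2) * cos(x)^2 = 20*(2*x^2*cos(2*x) + 2*x^2 - 4*x*sin(2*x) - cos(2*x) + 1)*exp(x^2)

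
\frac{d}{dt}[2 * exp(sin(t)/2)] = exp(sin(t)/2)*cos(t)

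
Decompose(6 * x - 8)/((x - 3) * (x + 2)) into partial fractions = 4/(x + 2) + 2/(x - 3)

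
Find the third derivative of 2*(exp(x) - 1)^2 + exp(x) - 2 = 16*exp(2*x) - 3*exp(x)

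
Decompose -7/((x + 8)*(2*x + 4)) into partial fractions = 7/(12*(x + 8)) - 7/(12*(x + 2))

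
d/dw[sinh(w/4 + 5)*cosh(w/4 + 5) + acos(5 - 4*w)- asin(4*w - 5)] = cosh(w/2 + 10)/4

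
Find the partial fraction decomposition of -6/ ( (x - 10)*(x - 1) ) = 2/(3*(x - 1)) - 2/(3*(x - 10))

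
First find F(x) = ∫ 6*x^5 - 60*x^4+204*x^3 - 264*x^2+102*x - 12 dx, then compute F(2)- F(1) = -19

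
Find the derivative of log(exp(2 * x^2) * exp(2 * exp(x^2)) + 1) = (4*x*exp(2*x^2 + 2*exp(x^2)) + 4*x*exp(3*x^2 + 2*exp(x^2)))/(exp(2*x^2)*exp(2*exp(x^2)) + 1)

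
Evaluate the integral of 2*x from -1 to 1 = 0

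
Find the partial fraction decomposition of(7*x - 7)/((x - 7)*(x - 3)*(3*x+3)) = -7/(48*(x + 1)) - 7/(24*(x - 3)) + 7/(16*(x - 7))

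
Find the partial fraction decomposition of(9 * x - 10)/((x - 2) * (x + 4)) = 23/(3*(x + 4)) + 4/(3*(x - 2))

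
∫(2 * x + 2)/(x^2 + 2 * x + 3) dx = log((x + 1)^2 + 2) + C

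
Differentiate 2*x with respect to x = 2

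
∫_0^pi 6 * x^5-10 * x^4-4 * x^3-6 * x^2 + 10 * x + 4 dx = -4 + (-pi^3 + 2 + pi + pi^2)^2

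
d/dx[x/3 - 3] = 1/3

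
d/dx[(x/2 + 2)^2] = x/2 + 2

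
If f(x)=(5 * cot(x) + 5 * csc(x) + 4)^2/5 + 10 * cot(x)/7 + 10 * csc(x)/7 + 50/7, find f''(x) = 2*(-33/7 - 5*cos(x)/sin(x) - 20/sin(x) + 66*cos(x)/(7*sin(x)^2) + 66/(7*sin(x)^2) + 30*cos(x)/sin(x)^3 + 30/sin(x)^3)/sin(x)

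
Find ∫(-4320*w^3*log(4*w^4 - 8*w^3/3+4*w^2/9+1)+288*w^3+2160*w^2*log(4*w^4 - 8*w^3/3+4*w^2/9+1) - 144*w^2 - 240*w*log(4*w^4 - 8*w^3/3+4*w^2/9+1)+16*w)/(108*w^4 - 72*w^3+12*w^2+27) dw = (2 - 15*log(4*w^2*(3*w - 1)^2/9 + 1))*log(4*w^2*(3*w - 1)^2/9 + 1)/3 + C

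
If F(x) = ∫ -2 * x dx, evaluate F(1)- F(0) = -1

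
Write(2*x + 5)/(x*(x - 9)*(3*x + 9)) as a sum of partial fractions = -1/(108*(x + 3)) + 23/(324*(x - 9)) - 5/(81*x)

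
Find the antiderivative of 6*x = 3*x^2 + C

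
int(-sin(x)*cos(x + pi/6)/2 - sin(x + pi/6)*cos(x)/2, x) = cos(2*x + pi/6)/4 + C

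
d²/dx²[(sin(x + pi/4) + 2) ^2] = -2*sin(2*x) - 4*sin(x + pi/4)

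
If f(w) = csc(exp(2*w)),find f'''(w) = 8*(exp(4*w)*cos(exp(2*w))/sin(exp(2*w)) - 6*exp(4*w)*cos(exp(2*w))/sin(exp(2*w))^3 - 3*exp(2*w) + 6*exp(2*w)/sin(exp(2*w))^2 - cos(exp(2*w))/sin(exp(2*w)))*exp(2*w)/sin(exp(2*w))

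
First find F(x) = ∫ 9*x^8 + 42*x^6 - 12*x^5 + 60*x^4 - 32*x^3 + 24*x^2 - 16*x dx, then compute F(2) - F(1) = 1431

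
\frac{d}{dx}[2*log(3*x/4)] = 2/x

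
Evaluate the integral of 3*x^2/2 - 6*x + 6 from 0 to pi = (-2 + pi)^3/2 + 4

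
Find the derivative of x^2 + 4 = 2*x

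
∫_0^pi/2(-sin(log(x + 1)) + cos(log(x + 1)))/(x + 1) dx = -1 + sqrt(2)*sin(pi/4 + log(1 + pi/2))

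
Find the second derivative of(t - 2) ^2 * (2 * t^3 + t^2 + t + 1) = 40*t^3 - 84*t^2 + 30*t + 2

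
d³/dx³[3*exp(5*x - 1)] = 375*exp(5*x - 1)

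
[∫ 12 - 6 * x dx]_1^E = 3 - 3*(-2 + E)^2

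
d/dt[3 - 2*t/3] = -2/3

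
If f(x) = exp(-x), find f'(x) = -exp(-x)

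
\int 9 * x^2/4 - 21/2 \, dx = 3*x^3/4 - 21*x/2 + C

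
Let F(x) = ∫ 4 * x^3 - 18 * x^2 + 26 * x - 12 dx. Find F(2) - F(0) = -4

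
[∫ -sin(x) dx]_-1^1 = 0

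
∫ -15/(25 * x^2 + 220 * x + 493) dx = acot(5*x/3 + 22/3) + C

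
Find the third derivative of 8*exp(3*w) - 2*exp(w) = 216*exp(3*w) - 2*exp(w)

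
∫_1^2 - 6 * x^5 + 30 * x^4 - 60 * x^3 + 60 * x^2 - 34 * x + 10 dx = -3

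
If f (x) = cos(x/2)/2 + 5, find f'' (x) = -cos(x/2)/8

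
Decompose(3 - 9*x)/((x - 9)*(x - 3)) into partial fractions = 4/(x - 3) - 13/(x - 9)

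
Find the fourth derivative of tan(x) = 24*tan(x)^5 + 40*tan(x)^3 + 16*tan(x)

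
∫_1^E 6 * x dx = -3 + 3*exp(2)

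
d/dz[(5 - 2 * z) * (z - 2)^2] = -6*z^2 + 26*z - 28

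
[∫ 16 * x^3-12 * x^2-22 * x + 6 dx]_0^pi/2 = -9 + (-3 - pi/2 + pi^2/2)^2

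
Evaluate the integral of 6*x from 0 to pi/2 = 3*pi^2/4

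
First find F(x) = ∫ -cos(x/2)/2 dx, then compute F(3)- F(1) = -sin(3/2) + sin(1/2)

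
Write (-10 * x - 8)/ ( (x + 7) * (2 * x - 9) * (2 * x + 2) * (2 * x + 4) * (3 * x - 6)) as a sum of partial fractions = -212/(49335*(2*x - 9)) + 31/(37260*(x + 7)) - 1/(260*(x + 2)) + 1/(1188*(x + 1)) + 7/(1620*(x - 2))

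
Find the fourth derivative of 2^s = 2^s*log(2)^4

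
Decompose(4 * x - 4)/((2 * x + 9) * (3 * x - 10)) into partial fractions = 28/(47*(3*x - 10)) + 44/(47*(2*x + 9))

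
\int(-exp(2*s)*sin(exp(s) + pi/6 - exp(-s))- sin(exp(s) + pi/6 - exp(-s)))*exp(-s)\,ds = cos(2*sinh(s) + pi/6) + C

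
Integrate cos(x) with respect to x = sin(x) + C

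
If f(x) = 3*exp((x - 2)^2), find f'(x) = 6*x*exp(x^2 - 4*x + 4) - 12*exp(x^2 - 4*x + 4)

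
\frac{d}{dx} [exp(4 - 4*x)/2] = -2*exp(4 - 4*x)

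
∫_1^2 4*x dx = 6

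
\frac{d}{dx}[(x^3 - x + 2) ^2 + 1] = 6*x^5 - 8*x^3 + 12*x^2 + 2*x - 4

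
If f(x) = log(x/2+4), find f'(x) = 1/(x + 8)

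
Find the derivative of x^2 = 2*x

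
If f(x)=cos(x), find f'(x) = -sin(x)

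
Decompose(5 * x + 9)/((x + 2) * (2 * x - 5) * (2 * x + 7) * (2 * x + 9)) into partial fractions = 27/(140*(2*x + 9)) - 17/(72*(2*x + 7)) + 43/(1512*(2*x - 5)) + 1/(135*(x + 2))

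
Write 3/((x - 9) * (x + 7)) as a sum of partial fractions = -3/(16*(x + 7)) + 3/(16*(x - 9))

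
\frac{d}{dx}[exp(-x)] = -exp(-x)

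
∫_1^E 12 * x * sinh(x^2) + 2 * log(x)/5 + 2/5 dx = -6*cosh(1) + 2*E/5 + 6*cosh(exp(2))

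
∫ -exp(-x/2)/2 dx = exp(-x/2) + C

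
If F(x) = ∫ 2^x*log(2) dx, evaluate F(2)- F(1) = 2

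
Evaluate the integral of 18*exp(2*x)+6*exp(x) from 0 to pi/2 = -15 + 6*exp(pi/2) + 9*exp(pi)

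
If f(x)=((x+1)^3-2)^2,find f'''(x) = 120*x^3 + 360*x^2 + 360*x + 96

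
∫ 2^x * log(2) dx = 2^x + C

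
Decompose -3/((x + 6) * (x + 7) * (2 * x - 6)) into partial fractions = -3/(20*(x + 7)) + 1/(6*(x + 6)) - 1/(60*(x - 3))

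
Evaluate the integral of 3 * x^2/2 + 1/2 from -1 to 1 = 2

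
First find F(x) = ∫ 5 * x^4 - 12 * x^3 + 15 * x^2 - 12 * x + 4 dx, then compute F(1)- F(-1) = 20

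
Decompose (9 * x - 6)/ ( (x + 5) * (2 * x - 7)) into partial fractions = 3/(2*x - 7) + 3/(x + 5)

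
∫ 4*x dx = 2*x^2 + C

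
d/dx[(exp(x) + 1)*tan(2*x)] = exp(x)*tan(2*x) + 2*exp(x)/cos(2*x)^2 + 2/cos(2*x)^2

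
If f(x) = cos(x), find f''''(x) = cos(x)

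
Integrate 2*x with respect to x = x^2 + C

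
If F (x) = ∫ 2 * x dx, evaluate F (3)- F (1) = 8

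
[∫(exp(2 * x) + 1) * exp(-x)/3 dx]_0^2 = -exp(-2)/3 + exp(2)/3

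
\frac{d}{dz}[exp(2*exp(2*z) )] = 4*exp(2*z + 2*exp(2*z))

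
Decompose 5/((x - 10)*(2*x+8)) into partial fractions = -5/(28*(x + 4)) + 5/(28*(x - 10))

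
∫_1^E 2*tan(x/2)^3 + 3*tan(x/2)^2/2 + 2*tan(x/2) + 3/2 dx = -3*tan(1/2) - 2*tan(1/2)^2 + 3*tan(E/2) + 2*tan(E/2)^2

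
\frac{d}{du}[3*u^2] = 6*u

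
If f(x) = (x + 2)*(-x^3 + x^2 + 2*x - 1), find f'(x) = -4*x^3 - 3*x^2 + 8*x + 3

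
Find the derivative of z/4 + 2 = 1/4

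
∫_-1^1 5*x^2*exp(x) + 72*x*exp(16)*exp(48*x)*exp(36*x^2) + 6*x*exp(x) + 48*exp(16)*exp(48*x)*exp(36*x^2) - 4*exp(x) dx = -exp(4) - 9*exp(-1) + E + exp(100)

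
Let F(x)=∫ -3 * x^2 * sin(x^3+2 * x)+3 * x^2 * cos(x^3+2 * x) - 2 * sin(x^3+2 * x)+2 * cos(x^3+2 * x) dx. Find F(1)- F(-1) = 2*sin(3)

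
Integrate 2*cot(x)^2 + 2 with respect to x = -2*cot(x) + C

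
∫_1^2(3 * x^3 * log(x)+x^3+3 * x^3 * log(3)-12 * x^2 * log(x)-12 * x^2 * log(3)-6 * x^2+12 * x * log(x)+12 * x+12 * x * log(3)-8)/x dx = log(3)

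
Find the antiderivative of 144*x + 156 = 72*x^2 + 156*x + C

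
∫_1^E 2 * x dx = -1 + exp(2)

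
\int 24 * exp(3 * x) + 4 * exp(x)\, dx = (8*exp(2*x) + 4)*exp(x) + C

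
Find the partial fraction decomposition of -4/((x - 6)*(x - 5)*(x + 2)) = -1/(14*(x + 2)) + 4/(7*(x - 5)) - 1/(2*(x - 6))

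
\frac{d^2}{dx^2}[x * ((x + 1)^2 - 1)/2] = 3*x + 2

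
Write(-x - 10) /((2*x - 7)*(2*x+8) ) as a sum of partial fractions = -9/(10*(2*x - 7)) + 1/(5*(x + 4))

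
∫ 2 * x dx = x^2 + C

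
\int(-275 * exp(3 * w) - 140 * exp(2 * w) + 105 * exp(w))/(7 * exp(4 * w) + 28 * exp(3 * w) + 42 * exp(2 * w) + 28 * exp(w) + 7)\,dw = (-136*exp(3*w) - 133*exp(2*w) - 63*exp(w) - 56)/(7*(exp(3*w) + 3*exp(2*w) + 3*exp(w) + 1)) + C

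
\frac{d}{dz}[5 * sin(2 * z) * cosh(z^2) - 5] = 10*z*sin(2*z)*sinh(z^2) + 10*cos(2*z)*cosh(z^2)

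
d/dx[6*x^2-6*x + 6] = 12*x - 6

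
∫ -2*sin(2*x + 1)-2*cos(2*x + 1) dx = -sin(2*x + 1) + cos(2*x + 1) + C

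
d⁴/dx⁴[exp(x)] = exp(x)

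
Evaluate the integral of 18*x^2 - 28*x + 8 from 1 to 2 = 8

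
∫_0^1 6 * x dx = 3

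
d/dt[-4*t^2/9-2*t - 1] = -8*t/9 - 2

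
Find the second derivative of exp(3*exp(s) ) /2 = 3*exp(s + 3*exp(s))/2 + 9*exp(2*s + 3*exp(s))/2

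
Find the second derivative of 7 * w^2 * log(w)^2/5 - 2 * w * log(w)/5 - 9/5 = (14*w*log(w)^2 + 42*w*log(w) + 14*w - 2)/(5*w)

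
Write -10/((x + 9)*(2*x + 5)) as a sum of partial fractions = -20/(13*(2*x + 5)) + 10/(13*(x + 9))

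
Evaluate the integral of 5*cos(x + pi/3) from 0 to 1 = -5*sqrt(3)/2 + 5*sin(1 + pi/3)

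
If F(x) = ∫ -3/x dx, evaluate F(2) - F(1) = -3*log(2)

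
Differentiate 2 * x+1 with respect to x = 2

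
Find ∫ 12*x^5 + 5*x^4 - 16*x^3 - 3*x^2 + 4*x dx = 2*x^6 + x^5 - 4*x^4 - x^3 + 2*x^2 + C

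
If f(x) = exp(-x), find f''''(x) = exp(-x)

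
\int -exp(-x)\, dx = exp(-x) + C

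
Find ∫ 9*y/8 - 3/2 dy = 9*y^2/16 - 3*y/2 + C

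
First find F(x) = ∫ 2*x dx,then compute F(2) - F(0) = 4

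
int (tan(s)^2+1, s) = tan(s) + C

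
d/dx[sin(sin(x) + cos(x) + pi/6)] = sqrt(2)*cos(x + pi/4)*cos(sqrt(2)*sin(x + pi/4) + pi/6)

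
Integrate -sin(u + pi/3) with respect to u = cos(u + pi/3) + C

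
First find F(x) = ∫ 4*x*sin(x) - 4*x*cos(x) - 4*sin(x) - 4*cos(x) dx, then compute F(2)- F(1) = -8*sin(2) + 4*cos(1) - 8*cos(2) + 4*sin(1)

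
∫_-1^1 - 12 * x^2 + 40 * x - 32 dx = -72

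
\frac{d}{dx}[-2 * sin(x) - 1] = -2*cos(x)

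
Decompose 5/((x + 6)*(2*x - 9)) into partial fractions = 10/(21*(2*x - 9)) - 5/(21*(x + 6))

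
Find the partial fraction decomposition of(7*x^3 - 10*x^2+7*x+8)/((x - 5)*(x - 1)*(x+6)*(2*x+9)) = -6911/(627*(2*x + 9)) + 1906/(231*(x + 6)) - 3/(77*(x - 1)) + 167/(209*(x - 5))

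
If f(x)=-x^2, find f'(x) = -2*x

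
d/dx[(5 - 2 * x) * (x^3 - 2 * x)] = -8*x^3 + 15*x^2 + 8*x - 10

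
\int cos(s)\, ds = sin(s) + C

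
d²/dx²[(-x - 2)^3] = -6*x - 12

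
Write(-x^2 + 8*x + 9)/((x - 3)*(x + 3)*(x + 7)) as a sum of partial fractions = -12/(5*(x + 7)) + 1/(x + 3) + 2/(5*(x - 3))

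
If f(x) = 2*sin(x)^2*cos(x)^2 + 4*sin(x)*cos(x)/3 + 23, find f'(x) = sin(4*x) + 4*cos(2*x)/3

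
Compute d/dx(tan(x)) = cos(x)^(-2)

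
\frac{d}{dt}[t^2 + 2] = 2*t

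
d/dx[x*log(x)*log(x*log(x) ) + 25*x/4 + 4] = log(x)*log(x*log(x)) + log(x) + log(x*log(x)) + 29/4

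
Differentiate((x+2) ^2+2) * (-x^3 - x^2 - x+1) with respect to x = -5*x^4 - 20*x^3 - 33*x^2 - 18*x - 2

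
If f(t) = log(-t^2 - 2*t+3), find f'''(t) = (4*t^3 + 12*t^2 + 60*t + 52)/(t^6 + 6*t^5 + 3*t^4 - 28*t^3 - 9*t^2 + 54*t - 27)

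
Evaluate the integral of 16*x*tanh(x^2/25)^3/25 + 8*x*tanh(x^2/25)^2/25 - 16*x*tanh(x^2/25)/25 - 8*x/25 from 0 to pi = -4*(tanh(pi^2/25) + 1)*tanh(pi^2/25)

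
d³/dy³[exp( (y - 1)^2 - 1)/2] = 4*y^3*exp(y^2 - 2*y) - 12*y^2*exp(y^2 - 2*y) + 18*y*exp(y^2 - 2*y) - 10*exp(y^2 - 2*y)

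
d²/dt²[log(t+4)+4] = -1/(t^2 + 8*t + 16)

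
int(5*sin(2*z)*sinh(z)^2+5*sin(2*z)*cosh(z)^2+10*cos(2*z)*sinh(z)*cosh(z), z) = 5*sin(2*z)*sinh(2*z)/2 + C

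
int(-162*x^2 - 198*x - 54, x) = -54*x^3 - 99*x^2 - 54*x + C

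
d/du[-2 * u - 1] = -2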